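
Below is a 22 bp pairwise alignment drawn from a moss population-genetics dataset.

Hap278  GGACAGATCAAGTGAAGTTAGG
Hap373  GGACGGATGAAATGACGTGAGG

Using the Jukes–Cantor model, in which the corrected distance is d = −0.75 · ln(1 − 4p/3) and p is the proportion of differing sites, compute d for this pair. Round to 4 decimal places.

Differing sites — 5:A/G; 9:C/G; 12:G/A; 16:A/C; 19:T/G.
p = 5/22 = 0.227273.
d = −0.75 · ln(1 − (4/3)·0.227273) = −0.75 · ln(0.696969) = −0.75 · (-0.361014) = 0.2708.

0.2708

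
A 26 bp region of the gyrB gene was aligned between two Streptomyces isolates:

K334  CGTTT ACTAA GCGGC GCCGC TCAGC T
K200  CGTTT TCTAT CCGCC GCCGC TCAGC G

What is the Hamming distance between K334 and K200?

Mismatches occur at site 6 (A↔T), site 10 (A↔T), site 11 (G↔C), site 14 (G↔C), site 26 (T↔G).
That gives 5 mismatches out of 26 aligned sites, so the Hamming distance is 5.

5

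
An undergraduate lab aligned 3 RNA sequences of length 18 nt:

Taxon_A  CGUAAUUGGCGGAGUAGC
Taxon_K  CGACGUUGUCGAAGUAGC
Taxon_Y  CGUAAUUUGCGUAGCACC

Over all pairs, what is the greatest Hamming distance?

8

Pairwise Hamming distances:
  Taxon_A vs Taxon_K: 5
  Taxon_A vs Taxon_Y: 4
  Taxon_K vs Taxon_Y: 8
The largest is 8, between Taxon_K and Taxon_Y.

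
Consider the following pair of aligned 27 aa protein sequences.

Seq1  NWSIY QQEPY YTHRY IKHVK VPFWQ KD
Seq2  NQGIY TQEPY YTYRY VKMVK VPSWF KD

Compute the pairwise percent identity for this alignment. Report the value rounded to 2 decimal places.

The sequences differ at positions 2 (W/Q), 3 (S/G), 6 (Q/T), 13 (H/Y), 16 (I/V), 18 (H/M), 23 (F/S), 25 (Q/F).
19 of the 27 sites match, so the percent identity is 19/27 × 100 = 70.37%.

70.37%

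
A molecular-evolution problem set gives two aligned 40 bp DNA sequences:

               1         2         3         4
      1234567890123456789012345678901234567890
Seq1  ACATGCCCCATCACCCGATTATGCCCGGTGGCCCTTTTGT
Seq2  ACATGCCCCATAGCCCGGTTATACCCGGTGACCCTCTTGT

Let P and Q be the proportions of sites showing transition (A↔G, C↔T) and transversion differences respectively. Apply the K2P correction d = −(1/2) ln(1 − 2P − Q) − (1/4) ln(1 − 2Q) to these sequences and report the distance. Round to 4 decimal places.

0.1736

The sequences differ at positions 12 (C/A, transversion), 13 (A/G, transition), 18 (A/G, transition), 23 (G/A, transition), 31 (G/A, transition), 36 (T/C, transition).
Of the 6 differences, 5 transitions and 1 transversion over 40 sites: P = 5/40 = 0.125000, Q = 1/40 = 0.025000.
d = −0.5·ln(0.725000) − 0.25·ln(0.950000) = −0.5·(-0.321584) − 0.25·(-0.051293) = 0.1736.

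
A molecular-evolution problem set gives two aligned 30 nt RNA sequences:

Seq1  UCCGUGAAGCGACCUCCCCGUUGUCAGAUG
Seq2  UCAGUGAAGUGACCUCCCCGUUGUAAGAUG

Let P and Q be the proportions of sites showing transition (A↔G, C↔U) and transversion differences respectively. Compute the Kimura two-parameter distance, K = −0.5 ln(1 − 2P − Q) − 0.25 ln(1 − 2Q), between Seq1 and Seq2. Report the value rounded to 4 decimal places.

Mismatches occur at site 3 (C→A, transversion), site 10 (C→U, transition), site 25 (C→A, transversion).
Of the 3 differences, 1 transition and 2 transversions over 30 sites: P = 1/30 = 0.033333, Q = 2/30 = 0.066667.
d = −0.5·ln(0.866667) − 0.25·ln(0.866666) = −0.5·(-0.143100) − 0.25·(-0.143102) = 0.1073.

0.1073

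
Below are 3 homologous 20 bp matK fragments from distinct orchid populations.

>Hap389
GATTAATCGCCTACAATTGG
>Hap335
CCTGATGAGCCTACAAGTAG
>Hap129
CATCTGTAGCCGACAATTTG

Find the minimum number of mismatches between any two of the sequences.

Pairwise Hamming distances:
  Hap389 vs Hap335: 8
  Hap389 vs Hap129: 7
  Hap335 vs Hap129: 8
The smallest is 7, between Hap389 and Hap129.

7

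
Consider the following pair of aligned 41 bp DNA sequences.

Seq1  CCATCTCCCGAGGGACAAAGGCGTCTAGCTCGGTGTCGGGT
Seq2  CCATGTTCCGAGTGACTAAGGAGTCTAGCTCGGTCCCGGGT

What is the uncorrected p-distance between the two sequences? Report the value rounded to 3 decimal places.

0.171

Differing sites — 5:C/G; 7:C/T; 13:G/T; 17:A/T; 22:C/A; 35:G/C; 36:T/C.
There are 7 differences over 41 sites, so p = 7/41 = 0.171.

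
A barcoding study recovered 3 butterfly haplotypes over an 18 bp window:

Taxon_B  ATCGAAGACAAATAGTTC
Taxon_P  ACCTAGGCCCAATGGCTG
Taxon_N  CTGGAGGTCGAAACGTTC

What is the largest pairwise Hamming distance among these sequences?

Pairwise Hamming distances:
  Taxon_B vs Taxon_P: 8
  Taxon_B vs Taxon_N: 7
  Taxon_P vs Taxon_N: 10
The largest is 10, between Taxon_P and Taxon_N.

10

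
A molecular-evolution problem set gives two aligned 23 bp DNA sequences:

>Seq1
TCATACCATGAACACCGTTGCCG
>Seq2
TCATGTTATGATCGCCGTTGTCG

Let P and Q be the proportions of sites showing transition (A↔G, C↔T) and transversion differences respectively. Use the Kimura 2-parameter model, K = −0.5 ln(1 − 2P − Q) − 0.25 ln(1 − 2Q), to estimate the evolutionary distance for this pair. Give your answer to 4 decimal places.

Differing sites — 5:A/G (Ti); 6:C/T (Ti); 7:C/T (Ti); 12:A/T (Tv); 14:A/G (Ti); 21:C/T (Ti).
Of the 6 differences, 5 transitions and 1 transversion over 23 sites: P = 5/23 = 0.217391, Q = 1/23 = 0.043478.
d = −0.5·ln(0.521740) − 0.25·ln(0.913044) = −0.5·(-0.650586) − 0.25·(-0.090971) = 0.3480.

0.3480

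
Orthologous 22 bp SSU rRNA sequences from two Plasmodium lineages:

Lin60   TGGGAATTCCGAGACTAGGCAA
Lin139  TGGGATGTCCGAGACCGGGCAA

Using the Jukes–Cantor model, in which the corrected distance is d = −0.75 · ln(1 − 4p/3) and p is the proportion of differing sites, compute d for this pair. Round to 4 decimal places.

0.2082

The sequences differ at positions 6 (A/T), 7 (T/G), 16 (T/C), 17 (A/G).
p = 4/22 = 0.181818.
d = −0.75 · ln(1 − (4/3)·0.181818) = −0.75 · ln(0.757576) = −0.75 · (-0.277631) = 0.2082.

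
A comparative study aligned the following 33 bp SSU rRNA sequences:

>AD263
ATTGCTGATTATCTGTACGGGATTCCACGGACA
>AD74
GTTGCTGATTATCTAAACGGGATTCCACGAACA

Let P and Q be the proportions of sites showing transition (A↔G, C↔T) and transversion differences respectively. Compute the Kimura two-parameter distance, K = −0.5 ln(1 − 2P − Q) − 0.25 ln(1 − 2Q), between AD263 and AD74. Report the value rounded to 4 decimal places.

The sequences differ at positions 1 (A/G, transition), 15 (G/A, transition), 16 (T/A, transversion), 30 (G/A, transition).
Of the 4 differences, 3 transitions and 1 transversion over 33 sites: P = 3/33 = 0.090909, Q = 1/33 = 0.030303.
d = −0.5·ln(0.787879) − 0.25·ln(0.939394) = −0.5·(-0.238411) − 0.25·(-0.062520) = 0.1348.

0.1348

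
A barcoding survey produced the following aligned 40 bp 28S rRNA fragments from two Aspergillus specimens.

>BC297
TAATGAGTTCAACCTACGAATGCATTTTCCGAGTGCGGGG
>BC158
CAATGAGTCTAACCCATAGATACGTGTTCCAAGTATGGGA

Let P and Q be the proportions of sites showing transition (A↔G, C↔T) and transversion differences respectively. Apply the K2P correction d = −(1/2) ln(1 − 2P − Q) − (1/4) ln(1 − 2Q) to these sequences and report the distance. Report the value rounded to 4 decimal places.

The sequences differ at positions 1 (T/C, transition), 9 (T/C, transition), 10 (C/T, transition), 15 (T/C, transition), 17 (C/T, transition), 18 (G/A, transition), 19 (A/G, transition), 22 (G/A, transition), 24 (A/G, transition), 26 (T/G, transversion), 31 (G/A, transition), 35 (G/A, transition), 36 (C/T, transition), 40 (G/A, transition).
Of the 14 differences, 13 transitions and 1 transversion over 40 sites: P = 13/40 = 0.325000, Q = 1/40 = 0.025000.
d = −0.5·ln(0.325000) − 0.25·ln(0.950000) = −0.5·(-1.123930) − 0.25·(-0.051293) = 0.5748.

0.5748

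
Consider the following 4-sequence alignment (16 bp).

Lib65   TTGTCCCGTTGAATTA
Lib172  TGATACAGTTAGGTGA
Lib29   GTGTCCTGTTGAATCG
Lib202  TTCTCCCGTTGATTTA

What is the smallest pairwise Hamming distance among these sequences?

2

Pairwise Hamming distances:
  Lib65 vs Lib172: 8
  Lib65 vs Lib29: 4
  Lib65 vs Lib202: 2
  Lib172 vs Lib29: 10
  Lib172 vs Lib202: 8
  Lib29 vs Lib202: 6
The smallest is 2, between Lib65 and Lib202.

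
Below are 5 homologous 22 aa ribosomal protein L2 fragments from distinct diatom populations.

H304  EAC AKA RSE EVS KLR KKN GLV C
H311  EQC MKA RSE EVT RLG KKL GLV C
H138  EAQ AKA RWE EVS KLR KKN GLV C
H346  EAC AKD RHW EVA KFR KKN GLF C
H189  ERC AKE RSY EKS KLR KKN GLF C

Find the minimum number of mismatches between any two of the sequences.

2

Pairwise Hamming distances:
  H304 vs H311: 6
  H304 vs H138: 2
  H304 vs H346: 6
  H304 vs H189: 5
  H311 vs H138: 8
  H311 vs H346: 11
  H311 vs H189: 10
  H138 vs H346: 7
  H138 vs H189: 7
  H346 vs H189: 7
The smallest is 2, between H304 and H138.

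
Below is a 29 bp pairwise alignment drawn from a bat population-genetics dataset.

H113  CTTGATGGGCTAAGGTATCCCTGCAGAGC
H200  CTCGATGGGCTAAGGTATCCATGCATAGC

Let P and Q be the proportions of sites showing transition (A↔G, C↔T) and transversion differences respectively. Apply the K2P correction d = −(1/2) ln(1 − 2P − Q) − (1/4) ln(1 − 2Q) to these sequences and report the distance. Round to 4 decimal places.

0.1113

Mismatches occur at site 3 (T/C, transition), site 21 (C/A, transversion), site 26 (G/T, transversion).
Of the 3 differences, 1 transition and 2 transversions over 29 sites: P = 1/29 = 0.034483, Q = 2/29 = 0.068966.
d = −0.5·ln(0.862068) − 0.25·ln(0.862068) = −0.5·(-0.148421) − 0.25·(-0.148421) = 0.1113.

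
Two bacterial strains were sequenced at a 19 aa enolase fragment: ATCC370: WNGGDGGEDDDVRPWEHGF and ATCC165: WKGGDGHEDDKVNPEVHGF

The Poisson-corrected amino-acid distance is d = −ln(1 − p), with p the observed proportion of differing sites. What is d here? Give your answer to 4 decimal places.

0.3795

The sequences differ at positions 2 (N/K), 7 (G/H), 11 (D/K), 13 (R/N), 15 (W/E), 16 (E/V).
p = 6/19 = 0.315789.
d = −ln(1 − 0.315789) = −ln(0.684211) = 0.3795.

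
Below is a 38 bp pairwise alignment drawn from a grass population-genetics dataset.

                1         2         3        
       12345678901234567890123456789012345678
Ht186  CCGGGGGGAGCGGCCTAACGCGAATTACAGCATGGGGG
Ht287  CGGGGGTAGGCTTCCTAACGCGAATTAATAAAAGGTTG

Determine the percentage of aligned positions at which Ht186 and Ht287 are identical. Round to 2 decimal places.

65.79%

Differing sites — 2:C/G; 7:G/T; 8:G/A; 9:A/G; 12:G/T; 13:G/T; 28:C/A; 29:A/T; 30:G/A; 31:C/A; 33:T/A; 36:G/T; 37:G/T.
25 of the 38 sites match, so the percent identity is 25/38 × 100 = 65.79%.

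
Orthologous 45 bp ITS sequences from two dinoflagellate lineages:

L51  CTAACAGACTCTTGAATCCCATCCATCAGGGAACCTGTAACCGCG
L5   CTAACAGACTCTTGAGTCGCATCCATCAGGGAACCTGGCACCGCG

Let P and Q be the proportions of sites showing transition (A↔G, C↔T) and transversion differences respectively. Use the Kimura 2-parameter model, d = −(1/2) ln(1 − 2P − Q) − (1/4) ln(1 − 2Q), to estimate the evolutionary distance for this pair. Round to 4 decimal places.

0.0947

Differing sites — 16:A/G (Ti); 19:C/G (Tv); 38:T/G (Tv); 39:A/C (Tv).
Of the 4 differences, 1 transition and 3 transversions over 45 sites: P = 1/45 = 0.022222, Q = 3/45 = 0.066667.
d = −0.5·ln(0.888889) − 0.25·ln(0.866666) = −0.5·(-0.117783) − 0.25·(-0.143102) = 0.0947.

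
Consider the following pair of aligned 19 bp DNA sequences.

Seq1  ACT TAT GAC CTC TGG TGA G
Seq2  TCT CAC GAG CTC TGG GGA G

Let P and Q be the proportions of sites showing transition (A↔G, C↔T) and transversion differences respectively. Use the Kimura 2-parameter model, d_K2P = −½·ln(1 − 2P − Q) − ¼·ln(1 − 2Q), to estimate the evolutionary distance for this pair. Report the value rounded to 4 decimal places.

0.3246

Mismatches occur at site 1 (A→T, transversion), site 4 (T→C, transition), site 6 (T→C, transition), site 9 (C→G, transversion), site 16 (T→G, transversion).
Of the 5 differences, 2 transitions and 3 transversions over 19 sites: P = 2/19 = 0.105263, Q = 3/19 = 0.157895.
d = −0.5·ln(0.631579) − 0.25·ln(0.684210) = −0.5·(-0.459532) − 0.25·(-0.379490) = 0.3246.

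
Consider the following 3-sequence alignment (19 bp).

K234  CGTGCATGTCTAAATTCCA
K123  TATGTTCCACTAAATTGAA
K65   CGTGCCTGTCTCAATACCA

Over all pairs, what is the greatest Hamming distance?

11

Pairwise Hamming distances:
  K234 vs K123: 9
  K234 vs K65: 3
  K123 vs K65: 11
The largest is 11, between K123 and K65.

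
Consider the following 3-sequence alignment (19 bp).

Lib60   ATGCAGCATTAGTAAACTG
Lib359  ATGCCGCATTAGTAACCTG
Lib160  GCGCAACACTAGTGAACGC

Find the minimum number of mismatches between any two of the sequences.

2

Pairwise Hamming distances:
  Lib60 vs Lib359: 2
  Lib60 vs Lib160: 7
  Lib359 vs Lib160: 9
The smallest is 2, between Lib60 and Lib359.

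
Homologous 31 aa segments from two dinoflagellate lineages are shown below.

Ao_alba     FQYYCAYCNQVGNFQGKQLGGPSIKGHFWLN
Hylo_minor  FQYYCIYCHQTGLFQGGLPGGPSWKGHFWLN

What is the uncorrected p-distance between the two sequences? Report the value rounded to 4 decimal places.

Differing sites — 6:A/I; 9:N/H; 11:V/T; 13:N/L; 17:K/G; 18:Q/L; 19:L/P; 24:I/W.
There are 8 differences over 31 sites, so p = 8/31 = 0.2581.

0.2581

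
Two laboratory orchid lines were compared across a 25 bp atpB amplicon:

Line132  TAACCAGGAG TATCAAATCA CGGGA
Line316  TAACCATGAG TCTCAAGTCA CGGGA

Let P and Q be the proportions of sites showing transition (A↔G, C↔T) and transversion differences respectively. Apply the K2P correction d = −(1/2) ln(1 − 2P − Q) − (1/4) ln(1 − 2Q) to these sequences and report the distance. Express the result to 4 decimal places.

0.1308

Differing sites — 7:G/T (Tv); 12:A/C (Tv); 17:A/G (Ti).
Of the 3 differences, 1 transition and 2 transversions over 25 sites: P = 1/25 = 0.040000, Q = 2/25 = 0.080000.
d = −0.5·ln(0.840000) − 0.25·ln(0.840000) = −0.5·(-0.174353) − 0.25·(-0.174353) = 0.1308.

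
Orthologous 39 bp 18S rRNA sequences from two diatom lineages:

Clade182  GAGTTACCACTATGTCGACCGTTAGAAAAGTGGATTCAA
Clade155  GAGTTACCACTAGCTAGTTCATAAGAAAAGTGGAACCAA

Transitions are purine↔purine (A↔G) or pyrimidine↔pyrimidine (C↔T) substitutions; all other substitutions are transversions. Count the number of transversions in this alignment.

Mismatches occur at site 13 (T/G, transversion), site 14 (G/C, transversion), site 16 (C/A, transversion), site 18 (A/T, transversion), site 19 (C/T, transition), site 21 (G/A, transition), site 23 (T/A, transversion), site 35 (T/A, transversion), site 36 (T/C, transition).
Of the 9 differences, 3 transitions and 6 transversions, so the answer is 6.

6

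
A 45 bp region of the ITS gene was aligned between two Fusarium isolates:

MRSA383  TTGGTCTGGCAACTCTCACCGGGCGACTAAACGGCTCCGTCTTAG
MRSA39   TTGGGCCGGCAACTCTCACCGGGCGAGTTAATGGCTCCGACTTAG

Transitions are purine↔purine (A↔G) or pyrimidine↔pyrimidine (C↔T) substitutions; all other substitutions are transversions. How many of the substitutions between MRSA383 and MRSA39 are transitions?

2

Mismatches occur at site 5 (T↔G, transversion), site 7 (T↔C, transition), site 27 (C↔G, transversion), site 29 (A↔T, transversion), site 32 (C↔T, transition), site 40 (T↔A, transversion).
Of the 6 differences, 2 transitions and 4 transversions, so the answer is 2.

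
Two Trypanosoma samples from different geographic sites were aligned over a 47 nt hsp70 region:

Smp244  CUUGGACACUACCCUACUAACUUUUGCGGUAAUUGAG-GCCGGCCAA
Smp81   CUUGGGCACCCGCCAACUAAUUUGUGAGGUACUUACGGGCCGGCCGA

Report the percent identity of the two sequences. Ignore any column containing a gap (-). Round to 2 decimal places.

Excluding the 1 gap column leaves 46 comparable sites.
Differing sites — 6:A/G; 10:U/C; 11:A/C; 12:C/G; 15:U/A; 21:C/U; 24:U/G; 27:C/A; 32:A/C; 35:G/A; 36:A/C; 46:A/G.
34 of the 46 comparable sites match, so the percent identity is 34/46 × 100 = 73.91%.

73.91%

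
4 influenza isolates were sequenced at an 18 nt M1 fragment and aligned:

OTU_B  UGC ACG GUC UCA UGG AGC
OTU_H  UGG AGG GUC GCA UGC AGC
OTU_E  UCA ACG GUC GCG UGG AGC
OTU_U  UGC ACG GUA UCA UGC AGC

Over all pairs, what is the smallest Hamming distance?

2

Pairwise Hamming distances:
  OTU_B vs OTU_H: 4
  OTU_B vs OTU_E: 4
  OTU_B vs OTU_U: 2
  OTU_H vs OTU_E: 5
  OTU_H vs OTU_U: 4
  OTU_E vs OTU_U: 6
The smallest is 2, between OTU_B and OTU_U.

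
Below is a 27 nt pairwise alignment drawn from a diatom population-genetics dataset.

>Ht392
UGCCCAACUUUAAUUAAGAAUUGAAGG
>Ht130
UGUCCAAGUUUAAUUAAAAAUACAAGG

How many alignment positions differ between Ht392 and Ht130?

5

Differing sites — 3:C/U; 8:C/G; 18:G/A; 22:U/A; 23:G/C.
That gives 5 mismatches out of 27 aligned sites, so the Hamming distance is 5.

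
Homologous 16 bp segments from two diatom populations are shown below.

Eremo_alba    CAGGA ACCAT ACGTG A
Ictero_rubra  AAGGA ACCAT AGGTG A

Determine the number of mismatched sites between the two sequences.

The sequences differ at positions 1 (C/A), 12 (C/G).
That gives 2 mismatches out of 16 aligned sites, so the Hamming distance is 2.

2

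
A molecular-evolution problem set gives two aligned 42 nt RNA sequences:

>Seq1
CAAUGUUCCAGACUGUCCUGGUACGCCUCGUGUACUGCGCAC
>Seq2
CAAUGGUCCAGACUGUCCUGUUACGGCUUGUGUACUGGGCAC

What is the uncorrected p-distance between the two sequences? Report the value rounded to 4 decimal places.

0.1190

Differing sites — 6:U/G; 21:G/U; 26:C/G; 29:C/U; 38:C/G.
There are 5 differences over 42 sites, so p = 5/42 = 0.1190.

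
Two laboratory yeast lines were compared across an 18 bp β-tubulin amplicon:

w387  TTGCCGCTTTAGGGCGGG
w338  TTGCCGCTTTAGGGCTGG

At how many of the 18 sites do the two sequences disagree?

A single mismatch occurs at site 16 (G↔T).
That gives 1 mismatch out of 18 aligned sites, so the Hamming distance is 1.

1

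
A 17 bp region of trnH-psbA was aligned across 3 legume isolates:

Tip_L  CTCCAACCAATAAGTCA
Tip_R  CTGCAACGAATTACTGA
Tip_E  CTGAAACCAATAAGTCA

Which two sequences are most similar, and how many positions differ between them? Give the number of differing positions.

Pairwise Hamming distances:
  Tip_L vs Tip_R: 5
  Tip_L vs Tip_E: 2
  Tip_R vs Tip_E: 5
The smallest is 2, between Tip_L and Tip_E.

2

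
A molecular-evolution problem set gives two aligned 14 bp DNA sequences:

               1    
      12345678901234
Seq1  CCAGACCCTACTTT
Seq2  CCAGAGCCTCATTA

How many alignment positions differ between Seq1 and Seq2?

Mismatches occur at site 6 (C→G), site 10 (A→C), site 11 (C→A), site 14 (T→A).
That gives 4 mismatches out of 14 aligned sites, so the Hamming distance is 4.

4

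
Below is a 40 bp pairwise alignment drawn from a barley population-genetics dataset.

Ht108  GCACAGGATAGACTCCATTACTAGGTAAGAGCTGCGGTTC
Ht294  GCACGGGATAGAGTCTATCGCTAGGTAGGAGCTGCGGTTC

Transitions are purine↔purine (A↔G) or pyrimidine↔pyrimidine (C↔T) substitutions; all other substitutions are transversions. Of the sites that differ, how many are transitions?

Mismatches occur at site 5 (A↔G, transition), site 13 (C↔G, transversion), site 16 (C↔T, transition), site 19 (T↔C, transition), site 20 (A↔G, transition), site 28 (A↔G, transition).
Of the 6 differences, 5 transitions and 1 transversion, so the answer is 5.

5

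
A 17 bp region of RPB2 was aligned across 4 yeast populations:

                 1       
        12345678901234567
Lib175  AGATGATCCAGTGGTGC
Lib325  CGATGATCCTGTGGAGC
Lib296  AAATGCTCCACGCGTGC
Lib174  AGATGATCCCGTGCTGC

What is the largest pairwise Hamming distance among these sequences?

Pairwise Hamming distances:
  Lib175 vs Lib325: 3
  Lib175 vs Lib296: 5
  Lib175 vs Lib174: 2
  Lib325 vs Lib296: 8
  Lib325 vs Lib174: 4
  Lib296 vs Lib174: 7
The largest is 8, between Lib325 and Lib296.

8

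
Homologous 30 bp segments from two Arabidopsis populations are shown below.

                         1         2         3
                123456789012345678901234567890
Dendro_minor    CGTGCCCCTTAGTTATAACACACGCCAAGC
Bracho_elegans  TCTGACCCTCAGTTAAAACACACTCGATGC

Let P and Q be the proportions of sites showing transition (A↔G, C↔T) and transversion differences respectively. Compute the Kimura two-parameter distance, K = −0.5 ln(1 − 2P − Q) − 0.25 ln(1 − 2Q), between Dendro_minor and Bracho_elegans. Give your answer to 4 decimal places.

0.3304

Mismatches occur at site 1 (C→T, transition), site 2 (G→C, transversion), site 5 (C→A, transversion), site 10 (T→C, transition), site 16 (T→A, transversion), site 24 (G→T, transversion), site 26 (C→G, transversion), site 28 (A→T, transversion).
Of the 8 differences, 2 transitions and 6 transversions over 30 sites: P = 2/30 = 0.066667, Q = 6/30 = 0.200000.
d = −0.5·ln(0.666666) − 0.25·ln(0.600000) = −0.5·(-0.405466) − 0.25·(-0.510826) = 0.3304.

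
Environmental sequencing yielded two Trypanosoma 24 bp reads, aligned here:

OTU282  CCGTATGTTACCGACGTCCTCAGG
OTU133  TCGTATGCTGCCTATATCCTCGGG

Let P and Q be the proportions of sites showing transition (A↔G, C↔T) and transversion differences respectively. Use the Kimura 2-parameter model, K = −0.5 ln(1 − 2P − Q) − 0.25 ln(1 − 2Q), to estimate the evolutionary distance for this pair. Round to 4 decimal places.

The sequences differ at positions 1 (C/T, transition), 8 (T/C, transition), 10 (A/G, transition), 13 (G/T, transversion), 15 (C/T, transition), 16 (G/A, transition), 22 (A/G, transition).
Of the 7 differences, 6 transitions and 1 transversion over 24 sites: P = 6/24 = 0.250000, Q = 1/24 = 0.041667.
d = −0.5·ln(0.458333) − 0.25·ln(0.916666) = −0.5·(-0.780159) − 0.25·(-0.087012) = 0.4118.

0.4118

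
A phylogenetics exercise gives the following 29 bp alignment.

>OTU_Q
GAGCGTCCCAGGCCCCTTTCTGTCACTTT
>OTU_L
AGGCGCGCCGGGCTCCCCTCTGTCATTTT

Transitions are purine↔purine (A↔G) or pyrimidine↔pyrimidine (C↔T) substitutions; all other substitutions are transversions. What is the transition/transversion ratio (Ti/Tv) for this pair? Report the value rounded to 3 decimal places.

8.000

Differing sites — 1:G/A (Ti); 2:A/G (Ti); 6:T/C (Ti); 7:C/G (Tv); 10:A/G (Ti); 14:C/T (Ti); 17:T/C (Ti); 18:T/C (Ti); 26:C/T (Ti).
Of the 9 differences, 8 transitions and 1 transversion, so Ti/Tv = 8/1 = 8.000.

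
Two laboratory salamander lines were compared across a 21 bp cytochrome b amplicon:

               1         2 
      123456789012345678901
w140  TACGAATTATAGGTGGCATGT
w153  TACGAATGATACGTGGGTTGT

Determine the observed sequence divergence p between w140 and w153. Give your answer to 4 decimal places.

Differing sites — 8:T/G; 12:G/C; 17:C/G; 18:A/T.
There are 4 differences over 21 sites, so p = 4/21 = 0.1905.

0.1905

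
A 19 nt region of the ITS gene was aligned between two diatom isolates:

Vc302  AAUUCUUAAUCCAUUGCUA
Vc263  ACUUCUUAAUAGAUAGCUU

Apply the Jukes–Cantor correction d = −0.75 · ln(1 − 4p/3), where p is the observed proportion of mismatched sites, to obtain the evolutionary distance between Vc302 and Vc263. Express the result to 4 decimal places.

The sequences differ at positions 2 (A/C), 11 (C/A), 12 (C/G), 15 (U/A), 19 (A/U).
p = 5/19 = 0.263158.
d = −0.75 · ln(1 − (4/3)·0.263158) = −0.75 · ln(0.649123) = −0.75 · (-0.432133) = 0.3241.

0.3241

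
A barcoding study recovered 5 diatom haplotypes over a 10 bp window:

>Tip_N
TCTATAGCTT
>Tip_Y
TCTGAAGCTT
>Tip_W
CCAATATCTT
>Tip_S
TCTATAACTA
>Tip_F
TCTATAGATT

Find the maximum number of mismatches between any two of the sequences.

Pairwise Hamming distances:
  Tip_N vs Tip_Y: 2
  Tip_N vs Tip_W: 3
  Tip_N vs Tip_S: 2
  Tip_N vs Tip_F: 1
  Tip_Y vs Tip_W: 5
  Tip_Y vs Tip_S: 4
  Tip_Y vs Tip_F: 3
  Tip_W vs Tip_S: 4
  Tip_W vs Tip_F: 4
  Tip_S vs Tip_F: 3
The largest is 5, between Tip_Y and Tip_W.

5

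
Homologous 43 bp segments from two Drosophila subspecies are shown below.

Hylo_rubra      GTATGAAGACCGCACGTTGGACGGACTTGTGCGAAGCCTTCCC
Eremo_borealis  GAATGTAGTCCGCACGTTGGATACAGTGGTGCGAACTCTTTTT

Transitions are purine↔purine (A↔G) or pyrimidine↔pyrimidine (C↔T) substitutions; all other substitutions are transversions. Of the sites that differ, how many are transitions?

Differing sites — 2:T/A (Tv); 6:A/T (Tv); 9:A/T (Tv); 22:C/T (Ti); 23:G/A (Ti); 24:G/C (Tv); 26:C/G (Tv); 28:T/G (Tv); 36:G/C (Tv); 37:C/T (Ti); 41:C/T (Ti); 42:C/T (Ti); 43:C/T (Ti).
Of the 13 differences, 6 transitions and 7 transversions, so the answer is 6.

6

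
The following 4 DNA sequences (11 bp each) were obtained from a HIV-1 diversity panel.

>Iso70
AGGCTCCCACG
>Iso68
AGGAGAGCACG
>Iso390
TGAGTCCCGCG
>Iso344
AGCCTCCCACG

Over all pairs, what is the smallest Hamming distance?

Pairwise Hamming distances:
  Iso70 vs Iso68: 4
  Iso70 vs Iso390: 4
  Iso70 vs Iso344: 1
  Iso68 vs Iso390: 7
  Iso68 vs Iso344: 5
  Iso390 vs Iso344: 4
The smallest is 1, between Iso70 and Iso344.

1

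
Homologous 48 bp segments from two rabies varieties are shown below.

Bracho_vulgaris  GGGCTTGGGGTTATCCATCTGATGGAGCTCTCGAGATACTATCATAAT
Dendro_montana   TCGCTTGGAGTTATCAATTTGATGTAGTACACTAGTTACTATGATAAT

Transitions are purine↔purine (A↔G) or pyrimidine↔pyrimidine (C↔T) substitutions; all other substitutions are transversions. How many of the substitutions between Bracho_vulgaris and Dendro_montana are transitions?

3

Differing sites — 1:G/T (Tv); 2:G/C (Tv); 9:G/A (Ti); 16:C/A (Tv); 19:C/T (Ti); 25:G/T (Tv); 28:C/T (Ti); 29:T/A (Tv); 31:T/A (Tv); 33:G/T (Tv); 36:A/T (Tv); 43:C/G (Tv).
Of the 12 differences, 3 transitions and 9 transversions, so the answer is 3.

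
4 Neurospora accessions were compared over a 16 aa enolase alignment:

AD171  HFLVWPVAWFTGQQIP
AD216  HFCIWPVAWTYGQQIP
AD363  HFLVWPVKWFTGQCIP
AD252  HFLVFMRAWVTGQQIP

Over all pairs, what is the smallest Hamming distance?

2

Pairwise Hamming distances:
  AD171 vs AD216: 4
  AD171 vs AD363: 2
  AD171 vs AD252: 4
  AD216 vs AD363: 6
  AD216 vs AD252: 7
  AD363 vs AD252: 6
The smallest is 2, between AD171 and AD363.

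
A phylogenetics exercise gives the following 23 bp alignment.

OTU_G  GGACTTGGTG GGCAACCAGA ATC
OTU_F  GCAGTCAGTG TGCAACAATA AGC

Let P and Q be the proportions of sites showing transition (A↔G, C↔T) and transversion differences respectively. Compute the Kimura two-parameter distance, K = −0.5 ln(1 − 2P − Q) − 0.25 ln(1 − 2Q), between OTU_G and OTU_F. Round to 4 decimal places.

0.4697

The sequences differ at positions 2 (G/C, transversion), 4 (C/G, transversion), 6 (T/C, transition), 7 (G/A, transition), 11 (G/T, transversion), 17 (C/A, transversion), 19 (G/T, transversion), 22 (T/G, transversion).
Of the 8 differences, 2 transitions and 6 transversions over 23 sites: P = 2/23 = 0.086957, Q = 6/23 = 0.260870.
d = −0.5·ln(0.565216) − 0.25·ln(0.478260) = −0.5·(-0.570547) − 0.25·(-0.737601) = 0.4697.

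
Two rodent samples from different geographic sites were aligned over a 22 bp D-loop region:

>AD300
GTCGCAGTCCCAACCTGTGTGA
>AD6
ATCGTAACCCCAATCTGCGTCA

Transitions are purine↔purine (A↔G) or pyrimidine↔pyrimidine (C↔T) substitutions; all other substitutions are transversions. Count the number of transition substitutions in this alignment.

6

Mismatches occur at site 1 (G↔A, transition), site 5 (C↔T, transition), site 7 (G↔A, transition), site 8 (T↔C, transition), site 14 (C↔T, transition), site 18 (T↔C, transition), site 21 (G↔C, transversion).
Of the 7 differences, 6 transitions and 1 transversion, so the answer is 6.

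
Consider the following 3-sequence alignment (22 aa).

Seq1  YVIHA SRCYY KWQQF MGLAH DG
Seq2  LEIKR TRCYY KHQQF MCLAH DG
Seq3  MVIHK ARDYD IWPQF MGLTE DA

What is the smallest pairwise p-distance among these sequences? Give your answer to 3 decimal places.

Pairwise Hamming distances:
  Seq1 vs Seq2: 7
  Seq1 vs Seq3: 10
  Seq2 vs Seq3: 14
The smallest is 7 mismatches, between Seq1 and Seq2; p = 7/22 = 0.318.

0.318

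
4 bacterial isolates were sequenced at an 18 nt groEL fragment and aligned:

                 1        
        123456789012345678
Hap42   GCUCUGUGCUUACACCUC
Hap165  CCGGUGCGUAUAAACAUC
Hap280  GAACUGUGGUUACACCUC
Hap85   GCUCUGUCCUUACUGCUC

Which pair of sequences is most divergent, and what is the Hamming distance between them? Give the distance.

11

Pairwise Hamming distances:
  Hap42 vs Hap165: 8
  Hap42 vs Hap280: 3
  Hap42 vs Hap85: 3
  Hap165 vs Hap280: 9
  Hap165 vs Hap85: 11
  Hap280 vs Hap85: 6
The largest is 11, between Hap165 and Hap85.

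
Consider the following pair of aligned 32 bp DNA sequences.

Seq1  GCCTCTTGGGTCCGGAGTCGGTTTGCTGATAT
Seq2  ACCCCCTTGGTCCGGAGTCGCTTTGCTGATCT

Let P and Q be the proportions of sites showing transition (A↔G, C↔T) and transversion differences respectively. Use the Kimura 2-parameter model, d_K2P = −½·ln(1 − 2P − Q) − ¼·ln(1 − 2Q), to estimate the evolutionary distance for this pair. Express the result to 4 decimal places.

Differing sites — 1:G/A (Ti); 4:T/C (Ti); 6:T/C (Ti); 8:G/T (Tv); 21:G/C (Tv); 31:A/C (Tv).
Of the 6 differences, 3 transitions and 3 transversions over 32 sites: P = 3/32 = 0.093750, Q = 3/32 = 0.093750.
d = −0.5·ln(0.718750) − 0.25·ln(0.812500) = −0.5·(-0.330242) − 0.25·(-0.207639) = 0.2170.

0.2170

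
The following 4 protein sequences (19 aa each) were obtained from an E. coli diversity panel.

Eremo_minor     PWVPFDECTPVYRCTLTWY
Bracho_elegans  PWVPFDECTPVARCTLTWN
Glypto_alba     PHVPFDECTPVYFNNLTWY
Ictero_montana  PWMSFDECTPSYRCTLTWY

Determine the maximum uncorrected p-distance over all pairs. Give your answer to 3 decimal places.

0.368

Pairwise Hamming distances:
  Eremo_minor vs Bracho_elegans: 2
  Eremo_minor vs Glypto_alba: 4
  Eremo_minor vs Ictero_montana: 3
  Bracho_elegans vs Glypto_alba: 6
  Bracho_elegans vs Ictero_montana: 5
  Glypto_alba vs Ictero_montana: 7
The largest is 7 mismatches, between Glypto_alba and Ictero_montana; p = 7/19 = 0.368.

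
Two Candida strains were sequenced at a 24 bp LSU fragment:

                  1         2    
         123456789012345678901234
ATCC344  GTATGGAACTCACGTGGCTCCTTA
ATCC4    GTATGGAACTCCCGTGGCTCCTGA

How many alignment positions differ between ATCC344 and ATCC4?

The sequences differ at positions 12 (A/C), 23 (T/G).
That gives 2 mismatches out of 24 aligned sites, so the Hamming distance is 2.

2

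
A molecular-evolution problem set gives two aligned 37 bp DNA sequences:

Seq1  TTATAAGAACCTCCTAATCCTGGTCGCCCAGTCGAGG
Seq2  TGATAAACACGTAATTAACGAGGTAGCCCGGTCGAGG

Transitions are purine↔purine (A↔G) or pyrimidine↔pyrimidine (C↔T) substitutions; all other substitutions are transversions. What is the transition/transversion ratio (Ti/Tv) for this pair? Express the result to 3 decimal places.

0.200

Mismatches occur at site 2 (T↔G, transversion), site 7 (G↔A, transition), site 8 (A↔C, transversion), site 11 (C↔G, transversion), site 13 (C↔A, transversion), site 14 (C↔A, transversion), site 16 (A↔T, transversion), site 18 (T↔A, transversion), site 20 (C↔G, transversion), site 21 (T↔A, transversion), site 25 (C↔A, transversion), site 30 (A↔G, transition).
Of the 12 differences, 2 transitions and 10 transversions, so Ti/Tv = 2/10 = 0.200.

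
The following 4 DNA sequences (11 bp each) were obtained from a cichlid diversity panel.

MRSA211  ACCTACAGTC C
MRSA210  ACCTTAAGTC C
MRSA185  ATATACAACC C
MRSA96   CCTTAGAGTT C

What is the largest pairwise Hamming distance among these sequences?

Pairwise Hamming distances:
  MRSA211 vs MRSA210: 2
  MRSA211 vs MRSA185: 4
  MRSA211 vs MRSA96: 4
  MRSA210 vs MRSA185: 6
  MRSA210 vs MRSA96: 5
  MRSA185 vs MRSA96: 7
The largest is 7, between MRSA185 and MRSA96.

7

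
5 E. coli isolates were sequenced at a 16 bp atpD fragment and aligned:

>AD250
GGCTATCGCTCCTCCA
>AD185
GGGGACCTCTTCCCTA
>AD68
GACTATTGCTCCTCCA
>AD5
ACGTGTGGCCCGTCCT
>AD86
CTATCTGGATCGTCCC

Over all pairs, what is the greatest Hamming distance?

Pairwise Hamming distances:
  AD250 vs AD185: 7
  AD250 vs AD68: 2
  AD250 vs AD5: 8
  AD250 vs AD86: 8
  AD185 vs AD68: 9
  AD185 vs AD5: 13
  AD185 vs AD86: 14
  AD68 vs AD5: 8
  AD68 vs AD86: 8
  AD5 vs AD86: 7
The largest is 14, between AD185 and AD86.

14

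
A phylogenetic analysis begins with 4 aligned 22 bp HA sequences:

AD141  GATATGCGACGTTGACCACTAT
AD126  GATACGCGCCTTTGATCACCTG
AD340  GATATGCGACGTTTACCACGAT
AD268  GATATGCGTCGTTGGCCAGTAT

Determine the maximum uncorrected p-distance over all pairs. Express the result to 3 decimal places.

0.409

Pairwise Hamming distances:
  AD141 vs AD126: 7
  AD141 vs AD340: 2
  AD141 vs AD268: 3
  AD126 vs AD340: 8
  AD126 vs AD268: 9
  AD340 vs AD268: 5
The largest is 9 mismatches, between AD126 and AD268; p = 9/22 = 0.409.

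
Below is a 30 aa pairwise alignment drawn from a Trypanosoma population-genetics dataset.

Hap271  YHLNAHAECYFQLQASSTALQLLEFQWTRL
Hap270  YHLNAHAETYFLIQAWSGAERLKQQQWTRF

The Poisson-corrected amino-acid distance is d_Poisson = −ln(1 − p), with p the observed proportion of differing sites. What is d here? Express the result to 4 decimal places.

0.4568

The sequences differ at positions 9 (C/T), 12 (Q/L), 13 (L/I), 16 (S/W), 18 (T/G), 20 (L/E), 21 (Q/R), 23 (L/K), 24 (E/Q), 25 (F/Q), 30 (L/F).
p = 11/30 = 0.366667.
d = −ln(1 − 0.366667) = −ln(0.633333) = 0.4568.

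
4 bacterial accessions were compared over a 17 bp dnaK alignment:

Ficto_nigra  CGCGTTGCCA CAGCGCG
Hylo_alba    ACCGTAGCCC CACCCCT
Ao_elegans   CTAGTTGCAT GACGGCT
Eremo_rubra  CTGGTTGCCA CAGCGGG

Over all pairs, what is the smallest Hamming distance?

3

Pairwise Hamming distances:
  Ficto_nigra vs Hylo_alba: 7
  Ficto_nigra vs Ao_elegans: 8
  Ficto_nigra vs Eremo_rubra: 3
  Hylo_alba vs Ao_elegans: 9
  Hylo_alba vs Eremo_rubra: 9
  Ao_elegans vs Eremo_rubra: 8
The smallest is 3, between Ficto_nigra and Eremo_rubra.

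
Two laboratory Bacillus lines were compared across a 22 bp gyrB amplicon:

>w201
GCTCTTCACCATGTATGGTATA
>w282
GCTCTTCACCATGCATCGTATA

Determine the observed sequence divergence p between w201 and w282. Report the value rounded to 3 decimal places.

Differing sites — 14:T/C; 17:G/C.
There are 2 differences over 22 sites, so p = 2/22 = 0.091.

0.091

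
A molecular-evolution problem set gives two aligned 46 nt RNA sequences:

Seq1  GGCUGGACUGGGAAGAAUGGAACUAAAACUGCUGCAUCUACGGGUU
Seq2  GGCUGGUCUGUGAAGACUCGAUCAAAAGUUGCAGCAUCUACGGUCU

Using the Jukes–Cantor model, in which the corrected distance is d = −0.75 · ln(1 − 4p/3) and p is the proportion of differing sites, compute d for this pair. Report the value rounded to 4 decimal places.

0.2880

Mismatches occur at site 7 (A↔U), site 11 (G↔U), site 17 (A↔C), site 19 (G↔C), site 22 (A↔U), site 24 (U↔A), site 28 (A↔G), site 29 (C↔U), site 33 (U↔A), site 44 (G↔U), site 45 (U↔C).
p = 11/46 = 0.239130.
d = −0.75 · ln(1 − (4/3)·0.239130) = −0.75 · ln(0.681160) = −0.75 · (-0.383958) = 0.2880.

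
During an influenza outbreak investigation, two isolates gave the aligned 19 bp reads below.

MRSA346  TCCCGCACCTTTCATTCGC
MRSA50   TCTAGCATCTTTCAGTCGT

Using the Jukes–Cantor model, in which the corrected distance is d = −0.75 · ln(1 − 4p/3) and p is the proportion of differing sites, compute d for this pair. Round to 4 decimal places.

Mismatches occur at site 3 (C→T), site 4 (C→A), site 8 (C→T), site 15 (T→G), site 19 (C→T).
p = 5/19 = 0.263158.
d = −0.75 · ln(1 − (4/3)·0.263158) = −0.75 · ln(0.649123) = −0.75 · (-0.432133) = 0.3241.

0.3241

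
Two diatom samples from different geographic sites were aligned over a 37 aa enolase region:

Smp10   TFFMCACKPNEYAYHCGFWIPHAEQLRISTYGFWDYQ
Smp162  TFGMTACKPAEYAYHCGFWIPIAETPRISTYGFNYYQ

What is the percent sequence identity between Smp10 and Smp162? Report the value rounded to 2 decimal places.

78.38%

Differing sites — 3:F/G; 5:C/T; 10:N/A; 22:H/I; 25:Q/T; 26:L/P; 34:W/N; 35:D/Y.
29 of the 37 sites match, so the percent identity is 29/37 × 100 = 78.38%.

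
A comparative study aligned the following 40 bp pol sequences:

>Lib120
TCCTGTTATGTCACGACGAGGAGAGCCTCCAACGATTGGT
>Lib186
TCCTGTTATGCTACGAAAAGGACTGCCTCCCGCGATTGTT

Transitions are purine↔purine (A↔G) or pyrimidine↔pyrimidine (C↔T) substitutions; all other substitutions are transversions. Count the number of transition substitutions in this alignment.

The sequences differ at positions 11 (T/C, transition), 12 (C/T, transition), 17 (C/A, transversion), 18 (G/A, transition), 23 (G/C, transversion), 24 (A/T, transversion), 31 (A/C, transversion), 32 (A/G, transition), 39 (G/T, transversion).
Of the 9 differences, 4 transitions and 5 transversions, so the answer is 4.

4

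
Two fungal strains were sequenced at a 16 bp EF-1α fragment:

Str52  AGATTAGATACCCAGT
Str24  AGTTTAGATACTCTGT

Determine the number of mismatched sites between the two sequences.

Differing sites — 3:A/T; 12:C/T; 14:A/T.
That gives 3 mismatches out of 16 aligned sites, so the Hamming distance is 3.

3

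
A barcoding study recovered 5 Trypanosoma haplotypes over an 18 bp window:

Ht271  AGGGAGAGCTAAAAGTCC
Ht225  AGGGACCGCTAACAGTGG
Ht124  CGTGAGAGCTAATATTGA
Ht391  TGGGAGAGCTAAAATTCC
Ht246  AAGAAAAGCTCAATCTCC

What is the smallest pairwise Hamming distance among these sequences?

Pairwise Hamming distances:
  Ht271 vs Ht225: 5
  Ht271 vs Ht124: 6
  Ht271 vs Ht391: 2
  Ht271 vs Ht246: 6
  Ht225 vs Ht124: 7
  Ht225 vs Ht391: 7
  Ht225 vs Ht246: 10
  Ht124 vs Ht391: 5
  Ht124 vs Ht246: 11
  Ht391 vs Ht246: 7
The smallest is 2, between Ht271 and Ht391.

2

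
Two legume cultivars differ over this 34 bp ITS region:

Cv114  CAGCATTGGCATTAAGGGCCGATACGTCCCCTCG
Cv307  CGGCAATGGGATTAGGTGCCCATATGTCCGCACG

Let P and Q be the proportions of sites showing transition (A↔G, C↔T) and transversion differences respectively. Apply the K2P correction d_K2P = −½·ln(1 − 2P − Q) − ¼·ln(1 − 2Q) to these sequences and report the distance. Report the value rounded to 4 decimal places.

0.3265

Mismatches occur at site 2 (A→G, transition), site 6 (T→A, transversion), site 10 (C→G, transversion), site 15 (A→G, transition), site 17 (G→T, transversion), site 21 (G→C, transversion), site 25 (C→T, transition), site 30 (C→G, transversion), site 32 (T→A, transversion).
Of the 9 differences, 3 transitions and 6 transversions over 34 sites: P = 3/34 = 0.088235, Q = 6/34 = 0.176471.
d = −0.5·ln(0.647059) − 0.25·ln(0.647058) = −0.5·(-0.435318) − 0.25·(-0.435319) = 0.3265.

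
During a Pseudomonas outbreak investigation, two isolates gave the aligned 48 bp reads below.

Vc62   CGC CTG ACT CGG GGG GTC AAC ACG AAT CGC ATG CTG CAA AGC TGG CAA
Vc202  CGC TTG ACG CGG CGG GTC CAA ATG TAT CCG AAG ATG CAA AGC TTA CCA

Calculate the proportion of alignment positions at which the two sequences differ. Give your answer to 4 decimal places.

The sequences differ at positions 4 (C/T), 9 (T/G), 13 (G/C), 19 (A/C), 21 (C/A), 23 (C/T), 25 (A/T), 29 (G/C), 30 (C/G), 32 (T/A), 34 (C/A), 44 (G/T), 45 (G/A), 47 (A/C).
There are 14 differences over 48 sites, so p = 14/48 = 0.2917.

0.2917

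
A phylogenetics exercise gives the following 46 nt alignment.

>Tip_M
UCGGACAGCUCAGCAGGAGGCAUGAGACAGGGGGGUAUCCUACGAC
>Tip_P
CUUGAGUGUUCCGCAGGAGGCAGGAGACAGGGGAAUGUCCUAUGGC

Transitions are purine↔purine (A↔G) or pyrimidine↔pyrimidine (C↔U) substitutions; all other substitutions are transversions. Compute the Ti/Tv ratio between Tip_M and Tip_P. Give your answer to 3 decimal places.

Mismatches occur at site 1 (U→C, transition), site 2 (C→U, transition), site 3 (G→U, transversion), site 6 (C→G, transversion), site 7 (A→U, transversion), site 9 (C→U, transition), site 12 (A→C, transversion), site 23 (U→G, transversion), site 34 (G→A, transition), site 35 (G→A, transition), site 37 (A→G, transition), site 43 (C→U, transition), site 45 (A→G, transition).
Of the 13 differences, 8 transitions and 5 transversions, so Ti/Tv = 8/5 = 1.600.

1.600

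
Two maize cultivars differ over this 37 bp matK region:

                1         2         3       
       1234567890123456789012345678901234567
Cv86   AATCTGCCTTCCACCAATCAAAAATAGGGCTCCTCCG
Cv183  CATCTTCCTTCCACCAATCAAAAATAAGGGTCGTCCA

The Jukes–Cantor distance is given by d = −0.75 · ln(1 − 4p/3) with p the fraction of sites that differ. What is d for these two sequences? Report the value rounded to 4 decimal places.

0.1827

The sequences differ at positions 1 (A/C), 6 (G/T), 27 (G/A), 30 (C/G), 33 (C/G), 37 (G/A).
p = 6/37 = 0.162162.
d = −0.75 · ln(1 − (4/3)·0.162162) = −0.75 · ln(0.783784) = −0.75 · (-0.243622) = 0.1827.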